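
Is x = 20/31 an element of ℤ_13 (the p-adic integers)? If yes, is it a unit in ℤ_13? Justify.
x ∈ ℤ_13^× (unit); v_13(x) = 0

ℤ_13 = {x ∈ ℚ_13 : v_13(x) ≥ 0} and ℤ_13^× = {x ∈ ℤ_13 : v_13(x) = 0}. Here v_13(20/31) = v_13(num) − v_13(den) = 0; compare against these criteria.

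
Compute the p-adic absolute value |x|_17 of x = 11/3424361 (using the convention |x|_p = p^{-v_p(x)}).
|11/3424361|_17 = 83521

Step 1 — compute v_17(x) by factoring powers of 17 out of the numerator and denominator: v_17(11/3424361) = -4. Step 2 — apply |x|_p = p^{-v_p(x)} = 17^{4} = 83521.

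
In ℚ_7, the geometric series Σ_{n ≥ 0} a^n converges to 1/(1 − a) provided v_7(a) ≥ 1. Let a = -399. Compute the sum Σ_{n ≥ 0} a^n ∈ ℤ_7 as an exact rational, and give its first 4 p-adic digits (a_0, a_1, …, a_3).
Σ a^n = 1/(1 − a) = 1/400;  first 4 digits = (1, 6, 6, 6)

v_7(a) = 1 ≥ 1, so the series converges in ℤ_7 to 1/(1 − a) = 1/(1 − (-399)) = 1/400. Expand this rational in ℤ_7: compute digits iteratively via d_i = x_i mod 7, x_{i+1} = (x_i − d_i)/7. The first 4 digits are (1, 6, 6, 6).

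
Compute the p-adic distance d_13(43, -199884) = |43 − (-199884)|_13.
d_13(43, -199884) = 1/28561

Step 1 — x − y = 43 − (-199884) = 199927. Step 2 — v_13(199927) = 4 (factor: 199927 = (13^4 · 7); the sign does not affect v_p). Step 3 — |x − y|_13 = 13^{-4} = 1/28561.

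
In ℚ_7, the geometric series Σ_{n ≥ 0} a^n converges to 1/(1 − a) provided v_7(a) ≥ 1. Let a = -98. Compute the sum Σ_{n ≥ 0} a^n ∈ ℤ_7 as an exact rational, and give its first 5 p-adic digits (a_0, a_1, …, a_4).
Σ a^n = 1/(1 − a) = 1/99;  first 5 digits = (1, 0, 5, 6, 3)

v_7(a) = 2 ≥ 1, so the series converges in ℤ_7 to 1/(1 − a) = 1/(1 − (-98)) = 1/99. Expand this rational in ℤ_7: compute digits iteratively via d_i = x_i mod 7, x_{i+1} = (x_i − d_i)/7. The first 5 digits are (1, 0, 5, 6, 3).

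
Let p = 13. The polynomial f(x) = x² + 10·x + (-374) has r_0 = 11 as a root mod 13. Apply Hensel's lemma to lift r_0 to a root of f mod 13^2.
r_1 = 63 (mod 169)

Hensel: r_{i+1} = r_i − f(r_i)·(f′(r_i))^{-1} mod 13^{i+2}, f′(x) = 2x + 10. Iterate:
  r_0 = 11 (mod 13)
  r_1 = 63 (mod 169)
Final: r = 63 satisfies f(r) ≡ 0 mod 13^2.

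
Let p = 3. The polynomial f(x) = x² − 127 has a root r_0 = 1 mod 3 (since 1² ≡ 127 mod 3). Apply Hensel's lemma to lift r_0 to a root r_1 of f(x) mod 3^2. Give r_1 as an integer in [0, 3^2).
r_1 = 1 (mod 9)

Hensel's recurrence: r_{i+1} = r_i − f(r_i)·(f′(r_i))^{-1} mod 3^{i+2}, with f′(x) = 2x. Iterate:
  r_0 = 1 (mod 3)
  r_1 = 1 (mod 9)
Final: r_1 = 1, and one checks f(r_1) ≡ 0 mod 3^2.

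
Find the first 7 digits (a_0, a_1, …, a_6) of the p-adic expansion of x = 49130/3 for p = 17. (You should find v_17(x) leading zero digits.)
(a_0, …, a_6) = (0, 0, 0, 9, 11, 5, 11)

v_17(49130/3) = 3, so a_0 = ... = a_2 = 0. Factor out: x = 17^3 · u with u = 10/3 a unit in ℤ_17. Expand u iteratively via a_{v+i} = u_i mod 17, u_{i+1} = (u_i − a_{v+i})/17:
  u_0 = 10/3;  a_3 = 9;  u_1 = (u_0 − 9)/17 = -1/3
  u_1 = -1/3;  a_4 = 11;  u_2 = (u_1 − 11)/17 = -2/3
  u_2 = -2/3;  a_5 = 5;  u_3 = (u_2 − 5)/17 = -1/3
  u_3 = -1/3;  a_6 = 11;  u_4 = (u_3 − 11)/17 = -2/3
Digits: (0, 0, 0, 9, 11, 5, 11).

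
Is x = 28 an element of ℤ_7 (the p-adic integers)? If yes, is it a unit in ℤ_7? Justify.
x ∈ ℤ_7 but not a unit; v_7(x) = 1 > 0

ℤ_7 = {x ∈ ℚ_7 : v_7(x) ≥ 0} and ℤ_7^× = {x ∈ ℤ_7 : v_7(x) = 0}. Here v_7(28) = v_7(num) − v_7(den) = 1; compare against these criteria.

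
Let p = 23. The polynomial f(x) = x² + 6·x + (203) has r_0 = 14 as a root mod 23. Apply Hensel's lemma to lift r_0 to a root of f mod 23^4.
r_3 = 169731 (mod 279841)

Hensel: r_{i+1} = r_i − f(r_i)·(f′(r_i))^{-1} mod 23^{i+2}, f′(x) = 2x + 6. Iterate:
  r_0 = 14 (mod 23)
  r_1 = 451 (mod 529)
  r_2 = 11560 (mod 12167)
  r_3 = 169731 (mod 279841)
Final: r = 169731 satisfies f(r) ≡ 0 mod 23^4.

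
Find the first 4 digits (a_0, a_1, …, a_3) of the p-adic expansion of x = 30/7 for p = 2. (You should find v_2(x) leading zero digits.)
(a_0, …, a_3) = (0, 1, 0, 0)

v_2(30/7) = 1, so a_0 = ... = a_0 = 0. Factor out: x = 2^1 · u with u = 15/7 a unit in ℤ_2. Expand u iteratively via a_{v+i} = u_i mod 2, u_{i+1} = (u_i − a_{v+i})/2:
  u_0 = 15/7;  a_1 = 1;  u_1 = (u_0 − 1)/2 = 4/7
  u_1 = 4/7;  a_2 = 0;  u_2 = (u_1 − 0)/2 = 2/7
  u_2 = 2/7;  a_3 = 0;  u_3 = (u_2 − 0)/2 = 1/7
Digits: (0, 1, 0, 0).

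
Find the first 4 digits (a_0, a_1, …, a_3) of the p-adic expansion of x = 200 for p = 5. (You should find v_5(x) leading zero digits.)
(a_0, …, a_3) = (0, 0, 3, 1)

v_5(200) = 2, so a_0 = ... = a_1 = 0. Factor out: x = 5^2 · u with u = 8 a unit in ℤ_5. Expand u iteratively via a_{v+i} = u_i mod 5, u_{i+1} = (u_i − a_{v+i})/5:
  u_0 = 8;  a_2 = 3;  u_1 = (u_0 − 3)/5 = 1
  u_1 = 1;  a_3 = 1;  u_2 = (u_1 − 1)/5 = 0
Digits: (0, 0, 3, 1).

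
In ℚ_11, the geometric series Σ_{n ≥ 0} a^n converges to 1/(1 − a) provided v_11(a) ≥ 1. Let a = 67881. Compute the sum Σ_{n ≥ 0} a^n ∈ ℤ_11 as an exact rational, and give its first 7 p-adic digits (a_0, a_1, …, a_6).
Σ a^n = 1/(1 − a) = -1/67880;  first 7 digits = (1, 0, 0, 7, 4, 0, 5)

v_11(a) = 3 ≥ 1, so the series converges in ℤ_11 to 1/(1 − a) = 1/(1 − 67881) = -1/67880. Expand this rational in ℤ_11: compute digits iteratively via d_i = x_i mod 11, x_{i+1} = (x_i − d_i)/11. The first 7 digits are (1, 0, 0, 7, 4, 0, 5).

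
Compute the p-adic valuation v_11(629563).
v_11(629563) = 4

v_11(n) is the largest exponent k such that 11^k divides n. Factor out: 629563 = 11^4 · 43. (Sign doesn't affect v_p.) So v_11(629563) = 4.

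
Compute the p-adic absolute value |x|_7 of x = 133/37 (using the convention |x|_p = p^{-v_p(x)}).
|133/37|_7 = 1/7

Step 1 — compute v_7(x) by factoring powers of 7 out of the numerator and denominator: v_7(133/37) = 1. Step 2 — apply |x|_p = p^{-v_p(x)} = 7^{-1} = 1/7.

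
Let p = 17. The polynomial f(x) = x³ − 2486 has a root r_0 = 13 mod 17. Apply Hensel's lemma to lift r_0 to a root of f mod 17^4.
r_3 = 67061 (mod 83521)

Hensel: r_{i+1} = r_i − f(r_i)/f′(r_i) mod 17^{i+2}, where f′(x) = 3x². Iterate:
  r_0 = 13 (mod 17)
  r_1 = 13 (mod 289)
  r_2 = 3192 (mod 4913)
  r_3 = 67061 (mod 83521)
Final: r = 67061 with f(r) ≡ 0 mod 17^4.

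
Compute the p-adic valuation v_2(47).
v_2(47) = 0

v_2(n) is the largest exponent k such that 2^k divides n. Factor out: 47 = 2^0 · 47. (Sign doesn't affect v_p.) So v_2(47) = 0.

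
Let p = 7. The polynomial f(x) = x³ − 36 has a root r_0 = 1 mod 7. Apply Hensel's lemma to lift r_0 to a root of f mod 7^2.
r_1 = 29 (mod 49)

Hensel: r_{i+1} = r_i − f(r_i)/f′(r_i) mod 7^{i+2}, where f′(x) = 3x². Iterate:
  r_0 = 1 (mod 7)
  r_1 = 29 (mod 49)
Final: r = 29 with f(r) ≡ 0 mod 7^2.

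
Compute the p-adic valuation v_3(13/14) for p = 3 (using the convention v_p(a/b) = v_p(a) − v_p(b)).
v_3(13/14) = 0

Factor powers of 3 from the numerator and denominator of the reduced fraction: 13 = 3^0 · 13 and 14 = 3^0 · 14. Apply v_p(a/b) = v_p(a) − v_p(b): v_3(13/14) = 0 − 0 = 0.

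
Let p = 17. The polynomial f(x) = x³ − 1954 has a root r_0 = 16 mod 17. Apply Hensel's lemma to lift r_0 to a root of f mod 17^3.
r_2 = 3348 (mod 4913)

Hensel: r_{i+1} = r_i − f(r_i)/f′(r_i) mod 17^{i+2}, where f′(x) = 3x². Iterate:
  r_0 = 16 (mod 17)
  r_1 = 169 (mod 289)
  r_2 = 3348 (mod 4913)
Final: r = 3348 with f(r) ≡ 0 mod 17^3.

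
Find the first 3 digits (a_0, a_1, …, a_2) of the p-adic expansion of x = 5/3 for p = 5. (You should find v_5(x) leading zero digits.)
(a_0, …, a_2) = (0, 2, 3)

v_5(5/3) = 1, so a_0 = ... = a_0 = 0. Factor out: x = 5^1 · u with u = 1/3 a unit in ℤ_5. Expand u iteratively via a_{v+i} = u_i mod 5, u_{i+1} = (u_i − a_{v+i})/5:
  u_0 = 1/3;  a_1 = 2;  u_1 = (u_0 − 2)/5 = -1/3
  u_1 = -1/3;  a_2 = 3;  u_2 = (u_1 − 3)/5 = -2/3
Digits: (0, 2, 3).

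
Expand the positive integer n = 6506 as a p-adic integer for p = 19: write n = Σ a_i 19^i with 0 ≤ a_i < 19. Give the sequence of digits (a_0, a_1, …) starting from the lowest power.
(a_0, a_1, …) = (8, 0, 18)

Repeated division by 19 gives the digits low-to-high: 6506 = 8 + 18·19^2. Digit sequence: (8, 0, 18).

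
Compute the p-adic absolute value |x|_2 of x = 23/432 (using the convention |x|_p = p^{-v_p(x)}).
|23/432|_2 = 16

Step 1 — compute v_2(x) by factoring powers of 2 out of the numerator and denominator: v_2(23/432) = -4. Step 2 — apply |x|_p = p^{-v_p(x)} = 2^{4} = 16.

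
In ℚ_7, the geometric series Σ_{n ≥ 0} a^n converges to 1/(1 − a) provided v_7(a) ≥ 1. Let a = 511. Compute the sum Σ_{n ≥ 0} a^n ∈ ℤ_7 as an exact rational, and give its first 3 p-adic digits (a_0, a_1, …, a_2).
Σ a^n = 1/(1 − a) = -1/510;  first 3 digits = (1, 3, 5)

v_7(a) = 1 ≥ 1, so the series converges in ℤ_7 to 1/(1 − a) = 1/(1 − 511) = -1/510. Expand this rational in ℤ_7: compute digits iteratively via d_i = x_i mod 7, x_{i+1} = (x_i − d_i)/7. The first 3 digits are (1, 3, 5).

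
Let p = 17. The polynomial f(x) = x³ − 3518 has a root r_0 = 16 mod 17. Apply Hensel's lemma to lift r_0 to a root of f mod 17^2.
r_1 = 16 (mod 289)

Hensel: r_{i+1} = r_i − f(r_i)/f′(r_i) mod 17^{i+2}, where f′(x) = 3x². Iterate:
  r_0 = 16 (mod 17)
  r_1 = 16 (mod 289)
Final: r = 16 with f(r) ≡ 0 mod 17^2.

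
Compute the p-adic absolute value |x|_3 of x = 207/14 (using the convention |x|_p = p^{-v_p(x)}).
|207/14|_3 = 1/9

Step 1 — compute v_3(x) by factoring powers of 3 out of the numerator and denominator: v_3(207/14) = 2. Step 2 — apply |x|_p = p^{-v_p(x)} = 3^{-2} = 1/9.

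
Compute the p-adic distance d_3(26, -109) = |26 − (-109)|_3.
d_3(26, -109) = 1/27

Step 1 — x − y = 26 − (-109) = 135. Step 2 — v_3(135) = 3 (factor: 135 = (3^3 · 5); the sign does not affect v_p). Step 3 — |x − y|_3 = 3^{-3} = 1/27.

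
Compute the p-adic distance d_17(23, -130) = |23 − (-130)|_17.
d_17(23, -130) = 1/17

Step 1 — x − y = 23 − (-130) = 153. Step 2 — v_17(153) = 1 (factor: 153 = (17^1 · 9); the sign does not affect v_p). Step 3 — |x − y|_17 = 17^{-1} = 1/17.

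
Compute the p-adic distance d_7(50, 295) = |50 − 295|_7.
d_7(50, 295) = 1/49

Step 1 — x − y = 50 − 295 = -245. Step 2 — v_7(-245) = 2 (factor: -245 = −(7^2 · 5); the sign does not affect v_p). Step 3 — |x − y|_7 = 7^{-2} = 1/49.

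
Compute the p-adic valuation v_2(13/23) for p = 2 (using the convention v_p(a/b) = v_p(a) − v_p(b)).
v_2(13/23) = 0

Factor powers of 2 from the numerator and denominator of the reduced fraction: 13 = 2^0 · 13 and 23 = 2^0 · 23. Apply v_p(a/b) = v_p(a) − v_p(b): v_2(13/23) = 0 − 0 = 0.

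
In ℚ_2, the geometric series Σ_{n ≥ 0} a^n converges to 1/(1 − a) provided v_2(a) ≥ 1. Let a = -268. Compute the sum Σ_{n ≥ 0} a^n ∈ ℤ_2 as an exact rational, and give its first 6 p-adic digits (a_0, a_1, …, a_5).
Σ a^n = 1/(1 − a) = 1/269;  first 6 digits = (1, 0, 1, 0, 0, 0)

v_2(a) = 2 ≥ 1, so the series converges in ℤ_2 to 1/(1 − a) = 1/(1 − (-268)) = 1/269. Expand this rational in ℤ_2: compute digits iteratively via d_i = x_i mod 2, x_{i+1} = (x_i − d_i)/2. The first 6 digits are (1, 0, 1, 0, 0, 0).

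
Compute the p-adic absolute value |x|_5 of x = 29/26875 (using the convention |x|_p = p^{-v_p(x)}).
|29/26875|_5 = 625

Step 1 — compute v_5(x) by factoring powers of 5 out of the numerator and denominator: v_5(29/26875) = -4. Step 2 — apply |x|_p = p^{-v_p(x)} = 5^{4} = 625.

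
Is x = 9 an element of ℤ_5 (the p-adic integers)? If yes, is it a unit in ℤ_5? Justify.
x ∈ ℤ_5^× (unit); v_5(x) = 0

ℤ_5 = {x ∈ ℚ_5 : v_5(x) ≥ 0} and ℤ_5^× = {x ∈ ℤ_5 : v_5(x) = 0}. Here v_5(9) = v_5(num) − v_5(den) = 0; compare against these criteria.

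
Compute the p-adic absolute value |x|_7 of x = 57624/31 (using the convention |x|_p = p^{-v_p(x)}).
|57624/31|_7 = 1/2401

Step 1 — compute v_7(x) by factoring powers of 7 out of the numerator and denominator: v_7(57624/31) = 4. Step 2 — apply |x|_p = p^{-v_p(x)} = 7^{-4} = 1/2401.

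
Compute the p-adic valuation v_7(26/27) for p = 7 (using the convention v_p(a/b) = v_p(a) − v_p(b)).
v_7(26/27) = 0

Factor powers of 7 from the numerator and denominator of the reduced fraction: 26 = 7^0 · 26 and 27 = 7^0 · 27. Apply v_p(a/b) = v_p(a) − v_p(b): v_7(26/27) = 0 − 0 = 0.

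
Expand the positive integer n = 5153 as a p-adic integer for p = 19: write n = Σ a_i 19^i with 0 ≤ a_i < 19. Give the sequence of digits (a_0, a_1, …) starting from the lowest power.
(a_0, a_1, …) = (4, 5, 14)

Repeated division by 19 gives the digits low-to-high: 5153 = 4 + 5·19^1 + 14·19^2. Digit sequence: (4, 5, 14).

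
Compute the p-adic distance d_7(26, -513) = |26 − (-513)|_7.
d_7(26, -513) = 1/49

Step 1 — x − y = 26 − (-513) = 539. Step 2 — v_7(539) = 2 (factor: 539 = (7^2 · 11); the sign does not affect v_p). Step 3 — |x − y|_7 = 7^{-2} = 1/49.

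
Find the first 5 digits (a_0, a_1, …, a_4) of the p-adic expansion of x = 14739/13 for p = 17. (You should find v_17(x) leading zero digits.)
(a_0, …, a_4) = (0, 0, 0, 12, 15)

v_17(14739/13) = 3, so a_0 = ... = a_2 = 0. Factor out: x = 17^3 · u with u = 3/13 a unit in ℤ_17. Expand u iteratively via a_{v+i} = u_i mod 17, u_{i+1} = (u_i − a_{v+i})/17:
  u_0 = 3/13;  a_3 = 12;  u_1 = (u_0 − 12)/17 = -9/13
  u_1 = -9/13;  a_4 = 15;  u_2 = (u_1 − 15)/17 = -12/13
Digits: (0, 0, 0, 12, 15).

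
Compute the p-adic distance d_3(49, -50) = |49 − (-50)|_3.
d_3(49, -50) = 1/9

Step 1 — x − y = 49 − (-50) = 99. Step 2 — v_3(99) = 2 (factor: 99 = (3^2 · 11); the sign does not affect v_p). Step 3 — |x − y|_3 = 3^{-2} = 1/9.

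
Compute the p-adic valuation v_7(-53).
v_7(-53) = 0

v_7(n) is the largest exponent k such that 7^k divides n. Factor out: -53 = -7^0 · 53. (Sign doesn't affect v_p.) So v_7(-53) = 0.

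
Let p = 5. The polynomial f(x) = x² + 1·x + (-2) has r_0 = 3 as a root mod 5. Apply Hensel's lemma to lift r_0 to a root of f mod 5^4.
r_3 = 623 (mod 625)

Hensel: r_{i+1} = r_i − f(r_i)·(f′(r_i))^{-1} mod 5^{i+2}, f′(x) = 2x + 1. Iterate:
  r_0 = 3 (mod 5)
  r_1 = 23 (mod 25)
  r_2 = 123 (mod 125)
  r_3 = 623 (mod 625)
Final: r = 623 satisfies f(r) ≡ 0 mod 5^4.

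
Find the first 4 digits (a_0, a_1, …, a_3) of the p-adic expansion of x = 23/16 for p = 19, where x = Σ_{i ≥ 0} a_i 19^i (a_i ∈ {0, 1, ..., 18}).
(a_0, …, a_3) = (5, 1, 13, 10)

v_19(23/16) = 0 (numerator and denominator both coprime to 19), so x ∈ ℤ_19^×. Compute digits iteratively via a_i = x_i mod 19, x_{i+1} = (x_i − a_i)/19, with x_0 = x:
  x_0 = 23/16;  a_0 = 5;  x_1 = (x_0 − 5)/19 = -3/16
  x_1 = -3/16;  a_1 = 1;  x_2 = (x_1 − 1)/19 = -1/16
  x_2 = -1/16;  a_2 = 13;  x_3 = (x_2 − 13)/19 = -11/16
  x_3 = -11/16;  a_3 = 10;  x_4 = (x_3 − 10)/19 = -9/16
Digits: (5, 1, 13, 10).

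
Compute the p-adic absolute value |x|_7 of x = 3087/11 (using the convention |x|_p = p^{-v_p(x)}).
|3087/11|_7 = 1/343

Step 1 — compute v_7(x) by factoring powers of 7 out of the numerator and denominator: v_7(3087/11) = 3. Step 2 — apply |x|_p = p^{-v_p(x)} = 7^{-3} = 1/343.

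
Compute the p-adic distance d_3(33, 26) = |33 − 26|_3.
d_3(33, 26) = 1

Step 1 — x − y = 33 − 26 = 7. Step 2 — v_3(7) = 0 (factor: 7 = (3^0 · 7); the sign does not affect v_p). Step 3 — |x − y|_3 = 3^{0} = 1.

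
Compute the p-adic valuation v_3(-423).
v_3(-423) = 2

v_3(n) is the largest exponent k such that 3^k divides n. Factor out: -423 = -3^2 · 47. (Sign doesn't affect v_p.) So v_3(-423) = 2.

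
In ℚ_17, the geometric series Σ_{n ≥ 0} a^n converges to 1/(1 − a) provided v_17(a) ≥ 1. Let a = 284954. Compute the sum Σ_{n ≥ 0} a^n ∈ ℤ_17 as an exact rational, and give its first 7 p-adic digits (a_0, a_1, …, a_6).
Σ a^n = 1/(1 − a) = -1/284953;  first 7 digits = (1, 0, 0, 7, 3, 0, 15)

v_17(a) = 3 ≥ 1, so the series converges in ℤ_17 to 1/(1 − a) = 1/(1 − 284954) = -1/284953. Expand this rational in ℤ_17: compute digits iteratively via d_i = x_i mod 17, x_{i+1} = (x_i − d_i)/17. The first 7 digits are (1, 0, 0, 7, 3, 0, 15).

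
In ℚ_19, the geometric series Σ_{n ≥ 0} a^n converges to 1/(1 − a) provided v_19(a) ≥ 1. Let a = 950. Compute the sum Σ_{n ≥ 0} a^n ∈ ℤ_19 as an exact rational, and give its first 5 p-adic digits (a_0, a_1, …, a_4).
Σ a^n = 1/(1 − a) = -1/949;  first 5 digits = (1, 12, 13, 16, 18)

v_19(a) = 1 ≥ 1, so the series converges in ℤ_19 to 1/(1 − a) = 1/(1 − 950) = -1/949. Expand this rational in ℤ_19: compute digits iteratively via d_i = x_i mod 19, x_{i+1} = (x_i − d_i)/19. The first 5 digits are (1, 12, 13, 16, 18).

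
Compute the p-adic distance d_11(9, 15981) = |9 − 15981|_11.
d_11(9, 15981) = 1/1331

Step 1 — x − y = 9 − 15981 = -15972. Step 2 — v_11(-15972) = 3 (factor: -15972 = −(11^3 · 12); the sign does not affect v_p). Step 3 — |x − y|_11 = 11^{-3} = 1/1331.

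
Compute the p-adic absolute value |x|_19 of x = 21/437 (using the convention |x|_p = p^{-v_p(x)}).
|21/437|_19 = 19

Step 1 — compute v_19(x) by factoring powers of 19 out of the numerator and denominator: v_19(21/437) = -1. Step 2 — apply |x|_p = p^{-v_p(x)} = 19^{1} = 19.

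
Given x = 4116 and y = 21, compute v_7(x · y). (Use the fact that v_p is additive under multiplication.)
v_7(86436) = 4

v_p(x) = 3 (factor: 4116 = 7^3 · 12); v_p(y) = 1 (factor: 21 = 7^1 · 3). Additivity: v_p(xy) = v_p(x) + v_p(y) = 3 + 1 = 4. (Direct check: xy = 86436 = 7^4 · (36).)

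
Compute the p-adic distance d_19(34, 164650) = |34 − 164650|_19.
d_19(34, 164650) = 1/6859

Step 1 — x − y = 34 − 164650 = -164616. Step 2 — v_19(-164616) = 3 (factor: -164616 = −(19^3 · 24); the sign does not affect v_p). Step 3 — |x − y|_19 = 19^{-3} = 1/6859.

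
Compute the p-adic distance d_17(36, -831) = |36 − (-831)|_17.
d_17(36, -831) = 1/289

Step 1 — x − y = 36 − (-831) = 867. Step 2 — v_17(867) = 2 (factor: 867 = (17^2 · 3); the sign does not affect v_p). Step 3 — |x − y|_17 = 17^{-2} = 1/289.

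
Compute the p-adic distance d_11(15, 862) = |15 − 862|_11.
d_11(15, 862) = 1/121

Step 1 — x − y = 15 − 862 = -847. Step 2 — v_11(-847) = 2 (factor: -847 = −(11^2 · 7); the sign does not affect v_p). Step 3 — |x − y|_11 = 11^{-2} = 1/121.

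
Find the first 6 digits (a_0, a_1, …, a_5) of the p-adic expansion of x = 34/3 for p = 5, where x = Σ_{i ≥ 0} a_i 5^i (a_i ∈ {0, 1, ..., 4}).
(a_0, …, a_5) = (3, 0, 2, 3, 1, 3)

v_5(34/3) = 0 (numerator and denominator both coprime to 5), so x ∈ ℤ_5^×. Compute digits iteratively via a_i = x_i mod 5, x_{i+1} = (x_i − a_i)/5, with x_0 = x:
  x_0 = 34/3;  a_0 = 3;  x_1 = (x_0 − 3)/5 = 5/3
  x_1 = 5/3;  a_1 = 0;  x_2 = (x_1 − 0)/5 = 1/3
  x_2 = 1/3;  a_2 = 2;  x_3 = (x_2 − 2)/5 = -1/3
  x_3 = -1/3;  a_3 = 3;  x_4 = (x_3 − 3)/5 = -2/3
  x_4 = -2/3;  a_4 = 1;  x_5 = (x_4 − 1)/5 = -1/3
  x_5 = -1/3;  a_5 = 3;  x_6 = (x_5 − 3)/5 = -2/3
Digits: (3, 0, 2, 3, 1, 3).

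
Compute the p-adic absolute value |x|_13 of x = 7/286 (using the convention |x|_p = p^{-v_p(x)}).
|7/286|_13 = 13

Step 1 — compute v_13(x) by factoring powers of 13 out of the numerator and denominator: v_13(7/286) = -1. Step 2 — apply |x|_p = p^{-v_p(x)} = 13^{1} = 13.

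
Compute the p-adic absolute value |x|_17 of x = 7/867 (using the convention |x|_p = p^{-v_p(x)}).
|7/867|_17 = 289

Step 1 — compute v_17(x) by factoring powers of 17 out of the numerator and denominator: v_17(7/867) = -2. Step 2 — apply |x|_p = p^{-v_p(x)} = 17^{2} = 289.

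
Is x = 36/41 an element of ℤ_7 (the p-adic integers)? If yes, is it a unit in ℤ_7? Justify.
x ∈ ℤ_7^× (unit); v_7(x) = 0

ℤ_7 = {x ∈ ℚ_7 : v_7(x) ≥ 0} and ℤ_7^× = {x ∈ ℤ_7 : v_7(x) = 0}. Here v_7(36/41) = v_7(num) − v_7(den) = 0; compare against these criteria.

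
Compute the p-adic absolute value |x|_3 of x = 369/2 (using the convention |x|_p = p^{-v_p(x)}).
|369/2|_3 = 1/9

Step 1 — compute v_3(x) by factoring powers of 3 out of the numerator and denominator: v_3(369/2) = 2. Step 2 — apply |x|_p = p^{-v_p(x)} = 3^{-2} = 1/9.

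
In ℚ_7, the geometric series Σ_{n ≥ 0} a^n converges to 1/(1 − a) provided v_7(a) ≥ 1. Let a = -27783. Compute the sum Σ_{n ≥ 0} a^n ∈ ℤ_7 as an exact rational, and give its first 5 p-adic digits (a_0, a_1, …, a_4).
Σ a^n = 1/(1 − a) = 1/27784;  first 5 digits = (1, 0, 0, 3, 2)

v_7(a) = 3 ≥ 1, so the series converges in ℤ_7 to 1/(1 − a) = 1/(1 − (-27783)) = 1/27784. Expand this rational in ℤ_7: compute digits iteratively via d_i = x_i mod 7, x_{i+1} = (x_i − d_i)/7. The first 5 digits are (1, 0, 0, 3, 2).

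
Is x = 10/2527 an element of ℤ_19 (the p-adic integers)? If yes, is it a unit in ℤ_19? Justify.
x ∉ ℤ_19 (v_19(x) = -2 < 0)

ℤ_19 = {x ∈ ℚ_19 : v_19(x) ≥ 0} and ℤ_19^× = {x ∈ ℤ_19 : v_19(x) = 0}. Here v_19(10/2527) = v_19(num) − v_19(den) = -2; compare against these criteria.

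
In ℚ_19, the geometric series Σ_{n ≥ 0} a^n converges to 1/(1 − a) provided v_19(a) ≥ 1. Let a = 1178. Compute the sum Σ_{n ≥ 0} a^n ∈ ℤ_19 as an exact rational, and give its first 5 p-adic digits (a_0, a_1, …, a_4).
Σ a^n = 1/(1 − a) = -1/1177;  first 5 digits = (1, 5, 9, 4, 12)

v_19(a) = 1 ≥ 1, so the series converges in ℤ_19 to 1/(1 − a) = 1/(1 − 1178) = -1/1177. Expand this rational in ℤ_19: compute digits iteratively via d_i = x_i mod 19, x_{i+1} = (x_i − d_i)/19. The first 5 digits are (1, 5, 9, 4, 12).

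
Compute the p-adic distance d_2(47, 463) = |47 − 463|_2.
d_2(47, 463) = 1/32

Step 1 — x − y = 47 − 463 = -416. Step 2 — v_2(-416) = 5 (factor: -416 = −(2^5 · 13); the sign does not affect v_p). Step 3 — |x − y|_2 = 2^{-5} = 1/32.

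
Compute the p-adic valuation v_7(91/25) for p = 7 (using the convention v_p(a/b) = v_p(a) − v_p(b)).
v_7(91/25) = 1

Factor powers of 7 from the numerator and denominator of the reduced fraction: 91 = 7^1 · 13 and 25 = 7^0 · 25. Apply v_p(a/b) = v_p(a) − v_p(b): v_7(91/25) = 1 − 0 = 1.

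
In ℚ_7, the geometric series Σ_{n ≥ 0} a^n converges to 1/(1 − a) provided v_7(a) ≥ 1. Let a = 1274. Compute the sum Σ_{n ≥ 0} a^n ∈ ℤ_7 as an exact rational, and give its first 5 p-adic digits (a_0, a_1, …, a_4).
Σ a^n = 1/(1 − a) = -1/1273;  first 5 digits = (1, 0, 5, 3, 4)

v_7(a) = 2 ≥ 1, so the series converges in ℤ_7 to 1/(1 − a) = 1/(1 − 1274) = -1/1273. Expand this rational in ℤ_7: compute digits iteratively via d_i = x_i mod 7, x_{i+1} = (x_i − d_i)/7. The first 5 digits are (1, 0, 5, 3, 4).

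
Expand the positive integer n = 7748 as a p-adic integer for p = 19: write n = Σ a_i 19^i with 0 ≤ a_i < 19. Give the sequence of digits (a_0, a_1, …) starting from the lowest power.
(a_0, a_1, …) = (15, 8, 2, 1)

Repeated division by 19 gives the digits low-to-high: 7748 = 15 + 8·19^1 + 2·19^2 + 1·19^3. Digit sequence: (15, 8, 2, 1).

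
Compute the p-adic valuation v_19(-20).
v_19(-20) = 0

v_19(n) is the largest exponent k such that 19^k divides n. Factor out: -20 = -19^0 · 20. (Sign doesn't affect v_p.) So v_19(-20) = 0.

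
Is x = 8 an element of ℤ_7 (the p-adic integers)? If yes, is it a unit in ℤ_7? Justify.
x ∈ ℤ_7^× (unit); v_7(x) = 0

ℤ_7 = {x ∈ ℚ_7 : v_7(x) ≥ 0} and ℤ_7^× = {x ∈ ℤ_7 : v_7(x) = 0}. Here v_7(8) = v_7(num) − v_7(den) = 0; compare against these criteria.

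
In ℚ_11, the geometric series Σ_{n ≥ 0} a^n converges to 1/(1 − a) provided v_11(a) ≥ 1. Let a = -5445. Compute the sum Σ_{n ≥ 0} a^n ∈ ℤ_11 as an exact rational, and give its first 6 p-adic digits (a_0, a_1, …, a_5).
Σ a^n = 1/(1 − a) = 1/5446;  first 6 digits = (1, 0, 10, 6, 0, 8)

v_11(a) = 2 ≥ 1, so the series converges in ℤ_11 to 1/(1 − a) = 1/(1 − (-5445)) = 1/5446. Expand this rational in ℤ_11: compute digits iteratively via d_i = x_i mod 11, x_{i+1} = (x_i − d_i)/11. The first 6 digits are (1, 0, 10, 6, 0, 8).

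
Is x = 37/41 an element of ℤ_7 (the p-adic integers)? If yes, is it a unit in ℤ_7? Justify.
x ∈ ℤ_7^× (unit); v_7(x) = 0

ℤ_7 = {x ∈ ℚ_7 : v_7(x) ≥ 0} and ℤ_7^× = {x ∈ ℤ_7 : v_7(x) = 0}. Here v_7(37/41) = v_7(num) − v_7(den) = 0; compare against these criteria.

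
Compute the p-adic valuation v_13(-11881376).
v_13(-11881376) = 5

v_13(n) is the largest exponent k such that 13^k divides n. Factor out: -11881376 = -13^5 · 32. (Sign doesn't affect v_p.) So v_13(-11881376) = 5.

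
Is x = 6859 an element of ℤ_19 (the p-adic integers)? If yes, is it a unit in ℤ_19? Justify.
x ∈ ℤ_19 but not a unit; v_19(x) = 3 > 0

ℤ_19 = {x ∈ ℚ_19 : v_19(x) ≥ 0} and ℤ_19^× = {x ∈ ℤ_19 : v_19(x) = 0}. Here v_19(6859) = v_19(num) − v_19(den) = 3; compare against these criteria.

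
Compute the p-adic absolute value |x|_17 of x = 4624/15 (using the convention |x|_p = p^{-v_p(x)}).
|4624/15|_17 = 1/289

Step 1 — compute v_17(x) by factoring powers of 17 out of the numerator and denominator: v_17(4624/15) = 2. Step 2 — apply |x|_p = p^{-v_p(x)} = 17^{-2} = 1/289.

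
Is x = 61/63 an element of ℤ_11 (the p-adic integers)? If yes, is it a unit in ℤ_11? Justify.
x ∈ ℤ_11^× (unit); v_11(x) = 0

ℤ_11 = {x ∈ ℚ_11 : v_11(x) ≥ 0} and ℤ_11^× = {x ∈ ℤ_11 : v_11(x) = 0}. Here v_11(61/63) = v_11(num) − v_11(den) = 0; compare against these criteria.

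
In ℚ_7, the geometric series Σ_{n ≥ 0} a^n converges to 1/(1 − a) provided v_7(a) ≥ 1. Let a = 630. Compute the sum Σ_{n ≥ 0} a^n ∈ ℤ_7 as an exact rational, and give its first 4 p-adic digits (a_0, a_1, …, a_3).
Σ a^n = 1/(1 − a) = -1/629;  first 4 digits = (1, 6, 6, 2)

v_7(a) = 1 ≥ 1, so the series converges in ℤ_7 to 1/(1 − a) = 1/(1 − 630) = -1/629. Expand this rational in ℤ_7: compute digits iteratively via d_i = x_i mod 7, x_{i+1} = (x_i − d_i)/7. The first 4 digits are (1, 6, 6, 2).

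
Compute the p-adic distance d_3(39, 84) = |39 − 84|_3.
d_3(39, 84) = 1/9

Step 1 — x − y = 39 − 84 = -45. Step 2 — v_3(-45) = 2 (factor: -45 = −(3^2 · 5); the sign does not affect v_p). Step 3 — |x − y|_3 = 3^{-2} = 1/9.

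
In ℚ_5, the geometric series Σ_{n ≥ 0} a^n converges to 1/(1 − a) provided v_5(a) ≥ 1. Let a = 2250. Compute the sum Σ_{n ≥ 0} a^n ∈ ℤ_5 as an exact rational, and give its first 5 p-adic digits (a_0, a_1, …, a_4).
Σ a^n = 1/(1 − a) = -1/2249;  first 5 digits = (1, 0, 0, 3, 3)

v_5(a) = 3 ≥ 1, so the series converges in ℤ_5 to 1/(1 − a) = 1/(1 − 2250) = -1/2249. Expand this rational in ℤ_5: compute digits iteratively via d_i = x_i mod 5, x_{i+1} = (x_i − d_i)/5. The first 5 digits are (1, 0, 0, 3, 3).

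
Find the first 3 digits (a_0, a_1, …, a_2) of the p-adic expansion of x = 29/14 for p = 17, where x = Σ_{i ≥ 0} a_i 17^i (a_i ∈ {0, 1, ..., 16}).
(a_0, …, a_2) = (13, 3, 1)

v_17(29/14) = 0 (numerator and denominator both coprime to 17), so x ∈ ℤ_17^×. Compute digits iteratively via a_i = x_i mod 17, x_{i+1} = (x_i − a_i)/17, with x_0 = x:
  x_0 = 29/14;  a_0 = 13;  x_1 = (x_0 − 13)/17 = -9/14
  x_1 = -9/14;  a_1 = 3;  x_2 = (x_1 − 3)/17 = -3/14
  x_2 = -3/14;  a_2 = 1;  x_3 = (x_2 − 1)/17 = -1/14
Digits: (13, 3, 1).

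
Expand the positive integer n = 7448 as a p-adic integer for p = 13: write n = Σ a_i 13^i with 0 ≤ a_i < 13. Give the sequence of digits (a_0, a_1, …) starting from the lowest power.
(a_0, a_1, …) = (12, 0, 5, 3)

Repeated division by 13 gives the digits low-to-high: 7448 = 12 + 5·13^2 + 3·13^3. Digit sequence: (12, 0, 5, 3).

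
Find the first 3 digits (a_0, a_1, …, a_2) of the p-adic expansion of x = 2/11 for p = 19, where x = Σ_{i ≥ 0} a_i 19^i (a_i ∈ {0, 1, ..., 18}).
(a_0, …, a_2) = (14, 1, 12)

v_19(2/11) = 0 (numerator and denominator both coprime to 19), so x ∈ ℤ_19^×. Compute digits iteratively via a_i = x_i mod 19, x_{i+1} = (x_i − a_i)/19, with x_0 = x:
  x_0 = 2/11;  a_0 = 14;  x_1 = (x_0 − 14)/19 = -8/11
  x_1 = -8/11;  a_1 = 1;  x_2 = (x_1 − 1)/19 = -1/11
  x_2 = -1/11;  a_2 = 12;  x_3 = (x_2 − 12)/19 = -7/11
Digits: (14, 1, 12).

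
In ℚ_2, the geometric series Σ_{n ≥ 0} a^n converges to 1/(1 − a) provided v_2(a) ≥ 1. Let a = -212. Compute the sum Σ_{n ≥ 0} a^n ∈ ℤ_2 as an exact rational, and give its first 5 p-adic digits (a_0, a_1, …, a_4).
Σ a^n = 1/(1 − a) = 1/213;  first 5 digits = (1, 0, 1, 1, 1)

v_2(a) = 2 ≥ 1, so the series converges in ℤ_2 to 1/(1 − a) = 1/(1 − (-212)) = 1/213. Expand this rational in ℤ_2: compute digits iteratively via d_i = x_i mod 2, x_{i+1} = (x_i − d_i)/2. The first 5 digits are (1, 0, 1, 1, 1).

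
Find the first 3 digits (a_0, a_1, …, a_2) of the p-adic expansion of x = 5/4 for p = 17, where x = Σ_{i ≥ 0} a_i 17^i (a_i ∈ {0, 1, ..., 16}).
(a_0, …, a_2) = (14, 12, 12)

v_17(5/4) = 0 (numerator and denominator both coprime to 17), so x ∈ ℤ_17^×. Compute digits iteratively via a_i = x_i mod 17, x_{i+1} = (x_i − a_i)/17, with x_0 = x:
  x_0 = 5/4;  a_0 = 14;  x_1 = (x_0 − 14)/17 = -3/4
  x_1 = -3/4;  a_1 = 12;  x_2 = (x_1 − 12)/17 = -3/4
  x_2 = -3/4;  a_2 = 12;  x_3 = (x_2 − 12)/17 = -3/4
Digits: (14, 12, 12).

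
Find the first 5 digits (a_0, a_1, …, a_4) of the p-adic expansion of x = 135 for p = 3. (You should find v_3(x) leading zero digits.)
(a_0, …, a_4) = (0, 0, 0, 2, 1)

v_3(135) = 3, so a_0 = ... = a_2 = 0. Factor out: x = 3^3 · u with u = 5 a unit in ℤ_3. Expand u iteratively via a_{v+i} = u_i mod 3, u_{i+1} = (u_i − a_{v+i})/3:
  u_0 = 5;  a_3 = 2;  u_1 = (u_0 − 2)/3 = 1
  u_1 = 1;  a_4 = 1;  u_2 = (u_1 − 1)/3 = 0
Digits: (0, 0, 0, 2, 1).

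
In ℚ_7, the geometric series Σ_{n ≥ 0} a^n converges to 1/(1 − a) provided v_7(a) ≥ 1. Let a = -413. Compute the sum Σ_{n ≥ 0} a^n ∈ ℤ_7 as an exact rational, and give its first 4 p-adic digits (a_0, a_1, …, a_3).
Σ a^n = 1/(1 − a) = 1/414;  first 4 digits = (1, 4, 0, 0)

v_7(a) = 1 ≥ 1, so the series converges in ℤ_7 to 1/(1 − a) = 1/(1 − (-413)) = 1/414. Expand this rational in ℤ_7: compute digits iteratively via d_i = x_i mod 7, x_{i+1} = (x_i − d_i)/7. The first 4 digits are (1, 4, 0, 0).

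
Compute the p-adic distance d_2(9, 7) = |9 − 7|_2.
d_2(9, 7) = 1/2

Step 1 — x − y = 9 − 7 = 2. Step 2 — v_2(2) = 1 (factor: 2 = (2^1 · 1); the sign does not affect v_p). Step 3 — |x − y|_2 = 2^{-1} = 1/2.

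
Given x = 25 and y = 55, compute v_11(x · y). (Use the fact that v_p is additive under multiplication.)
v_11(1375) = 1

v_p(x) = 0 (factor: 25 = 11^0 · 25); v_p(y) = 1 (factor: 55 = 11^1 · 5). Additivity: v_p(xy) = v_p(x) + v_p(y) = 0 + 1 = 1. (Direct check: xy = 1375 = 11^1 · (125).)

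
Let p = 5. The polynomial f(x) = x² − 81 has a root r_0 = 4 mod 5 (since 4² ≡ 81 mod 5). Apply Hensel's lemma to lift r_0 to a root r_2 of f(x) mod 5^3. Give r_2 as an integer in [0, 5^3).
r_2 = 9 (mod 125)

Hensel's recurrence: r_{i+1} = r_i − f(r_i)·(f′(r_i))^{-1} mod 5^{i+2}, with f′(x) = 2x. Iterate:
  r_0 = 4 (mod 5)
  r_1 = 9 (mod 25)
  r_2 = 9 (mod 125)
Final: r_2 = 9, and one checks f(r_2) ≡ 0 mod 5^3.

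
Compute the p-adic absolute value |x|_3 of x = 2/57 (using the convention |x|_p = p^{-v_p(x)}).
|2/57|_3 = 3

Step 1 — compute v_3(x) by factoring powers of 3 out of the numerator and denominator: v_3(2/57) = -1. Step 2 — apply |x|_p = p^{-v_p(x)} = 3^{1} = 3.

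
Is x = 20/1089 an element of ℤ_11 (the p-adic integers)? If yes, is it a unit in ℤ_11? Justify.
x ∉ ℤ_11 (v_11(x) = -2 < 0)

ℤ_11 = {x ∈ ℚ_11 : v_11(x) ≥ 0} and ℤ_11^× = {x ∈ ℤ_11 : v_11(x) = 0}. Here v_11(20/1089) = v_11(num) − v_11(den) = -2; compare against these criteria.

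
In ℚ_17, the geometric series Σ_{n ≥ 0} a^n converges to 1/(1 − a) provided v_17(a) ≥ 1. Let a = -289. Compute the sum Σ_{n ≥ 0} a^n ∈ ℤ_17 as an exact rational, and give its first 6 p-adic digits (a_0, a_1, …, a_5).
Σ a^n = 1/(1 − a) = 1/290;  first 6 digits = (1, 0, 16, 16, 0, 0)

v_17(a) = 2 ≥ 1, so the series converges in ℤ_17 to 1/(1 − a) = 1/(1 − (-289)) = 1/290. Expand this rational in ℤ_17: compute digits iteratively via d_i = x_i mod 17, x_{i+1} = (x_i − d_i)/17. The first 6 digits are (1, 0, 16, 16, 0, 0).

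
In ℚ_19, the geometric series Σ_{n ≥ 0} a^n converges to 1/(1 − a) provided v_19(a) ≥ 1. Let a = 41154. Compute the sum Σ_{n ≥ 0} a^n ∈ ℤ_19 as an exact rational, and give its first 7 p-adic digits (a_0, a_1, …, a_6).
Σ a^n = 1/(1 − a) = -1/41153;  first 7 digits = (1, 0, 0, 6, 0, 0, 17)

v_19(a) = 3 ≥ 1, so the series converges in ℤ_19 to 1/(1 − a) = 1/(1 − 41154) = -1/41153. Expand this rational in ℤ_19: compute digits iteratively via d_i = x_i mod 19, x_{i+1} = (x_i − d_i)/19. The first 7 digits are (1, 0, 0, 6, 0, 0, 17).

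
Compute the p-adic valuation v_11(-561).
v_11(-561) = 1

v_11(n) is the largest exponent k such that 11^k divides n. Factor out: -561 = -11^1 · 51. (Sign doesn't affect v_p.) So v_11(-561) = 1.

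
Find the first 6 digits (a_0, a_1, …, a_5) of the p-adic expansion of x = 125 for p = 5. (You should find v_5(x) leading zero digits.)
(a_0, …, a_5) = (0, 0, 0, 1, 0, 0)

v_5(125) = 3, so a_0 = ... = a_2 = 0. Factor out: x = 5^3 · u with u = 1 a unit in ℤ_5. Expand u iteratively via a_{v+i} = u_i mod 5, u_{i+1} = (u_i − a_{v+i})/5:
  u_0 = 1;  a_3 = 1;  u_1 = (u_0 − 1)/5 = 0
  u_1 = 0;  a_4 = 0;  u_2 = (u_1 − 0)/5 = 0
  u_2 = 0;  a_5 = 0;  u_3 = (u_2 − 0)/5 = 0
Digits: (0, 0, 0, 1, 0, 0).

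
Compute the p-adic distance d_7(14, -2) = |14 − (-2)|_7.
d_7(14, -2) = 1

Step 1 — x − y = 14 − (-2) = 16. Step 2 — v_7(16) = 0 (factor: 16 = (7^0 · 16); the sign does not affect v_p). Step 3 — |x − y|_7 = 7^{0} = 1.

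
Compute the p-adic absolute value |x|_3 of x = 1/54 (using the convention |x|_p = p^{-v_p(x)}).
|1/54|_3 = 27

Step 1 — compute v_3(x) by factoring powers of 3 out of the numerator and denominator: v_3(1/54) = -3. Step 2 — apply |x|_p = p^{-v_p(x)} = 3^{3} = 27.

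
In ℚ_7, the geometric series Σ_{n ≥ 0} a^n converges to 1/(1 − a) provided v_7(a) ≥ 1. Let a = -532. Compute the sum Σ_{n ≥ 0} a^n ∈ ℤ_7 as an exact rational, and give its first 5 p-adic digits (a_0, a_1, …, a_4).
Σ a^n = 1/(1 − a) = 1/533;  first 5 digits = (1, 1, 4, 5, 1)

v_7(a) = 1 ≥ 1, so the series converges in ℤ_7 to 1/(1 − a) = 1/(1 − (-532)) = 1/533. Expand this rational in ℤ_7: compute digits iteratively via d_i = x_i mod 7, x_{i+1} = (x_i − d_i)/7. The first 5 digits are (1, 1, 4, 5, 1).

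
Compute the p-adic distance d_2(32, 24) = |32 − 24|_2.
d_2(32, 24) = 1/8

Step 1 — x − y = 32 − 24 = 8. Step 2 — v_2(8) = 3 (factor: 8 = (2^3 · 1); the sign does not affect v_p). Step 3 — |x − y|_2 = 2^{-3} = 1/8.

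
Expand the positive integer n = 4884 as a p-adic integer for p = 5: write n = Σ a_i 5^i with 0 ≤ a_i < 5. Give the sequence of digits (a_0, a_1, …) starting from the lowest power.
(a_0, a_1, …) = (4, 1, 0, 4, 2, 1)

Repeated division by 5 gives the digits low-to-high: 4884 = 4 + 1·5^1 + 4·5^3 + 2·5^4 + 1·5^5. Digit sequence: (4, 1, 0, 4, 2, 1).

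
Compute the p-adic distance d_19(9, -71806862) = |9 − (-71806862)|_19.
d_19(9, -71806862) = 1/2476099

Step 1 — x − y = 9 − (-71806862) = 71806871. Step 2 — v_19(71806871) = 5 (factor: 71806871 = (19^5 · 29); the sign does not affect v_p). Step 3 — |x − y|_19 = 19^{-5} = 1/2476099.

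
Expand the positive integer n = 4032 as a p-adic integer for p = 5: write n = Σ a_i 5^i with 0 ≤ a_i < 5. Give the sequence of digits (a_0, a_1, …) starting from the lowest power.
(a_0, a_1, …) = (2, 1, 1, 2, 1, 1)

Repeated division by 5 gives the digits low-to-high: 4032 = 2 + 1·5^1 + 1·5^2 + 2·5^3 + 1·5^4 + 1·5^5. Digit sequence: (2, 1, 1, 2, 1, 1).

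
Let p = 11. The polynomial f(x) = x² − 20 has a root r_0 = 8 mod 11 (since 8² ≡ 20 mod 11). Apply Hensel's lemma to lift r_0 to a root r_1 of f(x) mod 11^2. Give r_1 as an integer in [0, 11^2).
r_1 = 96 (mod 121)

Hensel's recurrence: r_{i+1} = r_i − f(r_i)·(f′(r_i))^{-1} mod 11^{i+2}, with f′(x) = 2x. Iterate:
  r_0 = 8 (mod 11)
  r_1 = 96 (mod 121)
Final: r_1 = 96, and one checks f(r_1) ≡ 0 mod 11^2.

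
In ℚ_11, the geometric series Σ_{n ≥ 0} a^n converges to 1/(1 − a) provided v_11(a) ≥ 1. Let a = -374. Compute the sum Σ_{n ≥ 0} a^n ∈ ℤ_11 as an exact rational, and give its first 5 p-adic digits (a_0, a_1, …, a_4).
Σ a^n = 1/(1 − a) = 1/375;  first 5 digits = (1, 10, 8, 4, 1)

v_11(a) = 1 ≥ 1, so the series converges in ℤ_11 to 1/(1 − a) = 1/(1 − (-374)) = 1/375. Expand this rational in ℤ_11: compute digits iteratively via d_i = x_i mod 11, x_{i+1} = (x_i − d_i)/11. The first 5 digits are (1, 10, 8, 4, 1).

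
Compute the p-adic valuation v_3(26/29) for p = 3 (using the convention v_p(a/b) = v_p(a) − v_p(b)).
v_3(26/29) = 0

Factor powers of 3 from the numerator and denominator of the reduced fraction: 26 = 3^0 · 26 and 29 = 3^0 · 29. Apply v_p(a/b) = v_p(a) − v_p(b): v_3(26/29) = 0 − 0 = 0.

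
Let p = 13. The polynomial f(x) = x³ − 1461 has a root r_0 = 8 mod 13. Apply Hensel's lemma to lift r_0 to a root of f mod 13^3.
r_2 = 1438 (mod 2197)

Hensel: r_{i+1} = r_i − f(r_i)/f′(r_i) mod 13^{i+2}, where f′(x) = 3x². Iterate:
  r_0 = 8 (mod 13)
  r_1 = 86 (mod 169)
  r_2 = 1438 (mod 2197)
Final: r = 1438 with f(r) ≡ 0 mod 13^3.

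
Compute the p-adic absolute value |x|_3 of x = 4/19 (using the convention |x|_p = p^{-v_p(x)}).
|4/19|_3 = 1

Step 1 — compute v_3(x) by factoring powers of 3 out of the numerator and denominator: v_3(4/19) = 0. Step 2 — apply |x|_p = p^{-v_p(x)} = 3^{0} = 1.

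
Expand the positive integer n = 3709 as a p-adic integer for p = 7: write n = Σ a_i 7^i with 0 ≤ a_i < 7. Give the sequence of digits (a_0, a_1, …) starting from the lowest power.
(a_0, a_1, …) = (6, 4, 5, 3, 1)

Repeated division by 7 gives the digits low-to-high: 3709 = 6 + 4·7^1 + 5·7^2 + 3·7^3 + 1·7^4. Digit sequence: (6, 4, 5, 3, 1).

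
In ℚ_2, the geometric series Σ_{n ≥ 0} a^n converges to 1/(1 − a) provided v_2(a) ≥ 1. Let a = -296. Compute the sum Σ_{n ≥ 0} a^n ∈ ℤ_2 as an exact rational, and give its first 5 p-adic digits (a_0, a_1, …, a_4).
Σ a^n = 1/(1 − a) = 1/297;  first 5 digits = (1, 0, 0, 1, 1)

v_2(a) = 3 ≥ 1, so the series converges in ℤ_2 to 1/(1 − a) = 1/(1 − (-296)) = 1/297. Expand this rational in ℤ_2: compute digits iteratively via d_i = x_i mod 2, x_{i+1} = (x_i − d_i)/2. The first 5 digits are (1, 0, 0, 1, 1).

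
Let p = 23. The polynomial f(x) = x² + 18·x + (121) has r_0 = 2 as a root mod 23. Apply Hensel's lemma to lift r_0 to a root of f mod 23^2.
r_1 = 163 (mod 529)

Hensel: r_{i+1} = r_i − f(r_i)·(f′(r_i))^{-1} mod 23^{i+2}, f′(x) = 2x + 18. Iterate:
  r_0 = 2 (mod 23)
  r_1 = 163 (mod 529)
Final: r = 163 satisfies f(r) ≡ 0 mod 23^2.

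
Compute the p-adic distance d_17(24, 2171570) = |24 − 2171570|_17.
d_17(24, 2171570) = 1/83521

Step 1 — x − y = 24 − 2171570 = -2171546. Step 2 — v_17(-2171546) = 4 (factor: -2171546 = −(17^4 · 26); the sign does not affect v_p). Step 3 — |x − y|_17 = 17^{-4} = 1/83521.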